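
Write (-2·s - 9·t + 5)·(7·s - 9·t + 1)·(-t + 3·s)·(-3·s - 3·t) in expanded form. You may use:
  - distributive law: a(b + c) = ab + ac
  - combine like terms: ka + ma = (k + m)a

(-2·s - 9·t + 5)·(7·s - 9·t + 1)·(-t + 3·s)·(-3·s - 3·t)
= (-14·s^2 + 18·s·t - 2·s - 63·s·t + 81·t^2 - 9·t + 35·s - 45·t + 5)·(-t + 3·s)·(-3·s - 3·t)    [distributive law]
= (-14·s^2 - 45·s·t + 33·s + 81·t^2 - 54·t + 5)·(-t + 3·s)·(-3·s - 3·t)    [combine like terms]
= (14·s^2·t - 42·s^3 + 45·s·t^2 - 135·s^2·t - 33·s·t + 99·s^2 - 81·t^3 + 243·s·t^2 + 54·t^2 - 162·s·t - 5·t + 15·s)·(-3·s - 3·t)    [distributive law]
= (-121·s^2·t - 42·s^3 + 288·s·t^2 - 195·s·t + 99·s^2 - 81·t^3 + 54·t^2 - 5·t + 15·s)·(-3·s - 3·t)    [combine like terms]
= 363·s^3·t + 363·s^2·t^2 + 126·s^4 + 126·s^3·t - 864·s^2·t^2 - 864·s·t^3 + 585·s^2·t + 585·s·t^2 - 297·s^3 - 297·s^2·t + 243·s·t^3 + 243·t^4 - 162·s·t^2 - 162·t^3 + 15·s·t + 15·t^2 - 45·s^2 - 45·s·t    [distributive law]
= 489·s^3·t - 501·s^2·t^2 + 126·s^4 - 621·s·t^3 + 288·s^2·t + 423·s·t^2 - 297·s^3 + 243·t^4 - 162·t^3 - 30·s·t + 15·t^2 - 45·s^2    [combine like terms]

489·s^3·t - 501·s^2·t^2 + 126·s^4 - 621·s·t^3 + 288·s^2·t + 423·s·t^2 - 297·s^3 + 243·t^4 - 162·t^3 - 30·s·t + 15·t^2 - 45·s^2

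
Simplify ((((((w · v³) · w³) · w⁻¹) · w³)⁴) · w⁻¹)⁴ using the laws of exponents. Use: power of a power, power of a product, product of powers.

v⁴⁸w⁹²

((((((w · v³) · w³) · w⁻¹) · w³)⁴) · w⁻¹)⁴
= ((((((w · v³) · w³) · w⁻¹) · w³)⁴)⁴) · ((w⁻¹)⁴)    [power of a product]
= (((((w · v³) · w³) · w⁻¹) · w³)¹⁶) · ((w⁻¹)⁴)    [power of a power]
= (((((w · v³) · w³) · w⁻¹)¹⁶) · ((w³)¹⁶)) · ((w⁻¹)⁴)    [power of a product]
= (((((w · v³) · w³)¹⁶) · ((w⁻¹)¹⁶)) · ((w³)¹⁶)) · ((w⁻¹)⁴)    [power of a product]
= (((((w · v³)¹⁶) · ((w³)¹⁶)) · ((w⁻¹)¹⁶)) · ((w³)¹⁶)) · ((w⁻¹)⁴)    [power of a product]
= (((((w¹⁶) · ((v³)¹⁶)) · ((w³)¹⁶)) · ((w⁻¹)¹⁶)) · ((w³)¹⁶)) · ((w⁻¹)⁴)    [power of a product]
= ((((w¹⁶ · v⁴⁸) · ((w³)¹⁶)) · ((w⁻¹)¹⁶)) · ((w³)¹⁶)) · ((w⁻¹)⁴)    [power of a power]
= ((((w¹⁶ · v⁴⁸) · w⁴⁸) · ((w⁻¹)¹⁶)) · ((w³)¹⁶)) · ((w⁻¹)⁴)    [power of a power]
= ((((w¹⁶ · v⁴⁸) · w⁴⁸) · w⁻¹⁶) · ((w³)¹⁶)) · ((w⁻¹)⁴)    [power of a power]
= ((((w¹⁶ · v⁴⁸) · w⁴⁸) · w⁻¹⁶) · w⁴⁸) · ((w⁻¹)⁴)    [power of a power]
= ((((w¹⁶ · v⁴⁸) · w⁴⁸) · w⁻¹⁶) · w⁴⁸) · w⁻⁴    [power of a power]
= v⁴⁸w⁹²    [product of powers]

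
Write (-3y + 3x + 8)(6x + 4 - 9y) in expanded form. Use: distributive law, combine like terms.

-45xy - 84y + 27y^2 + 18x^2 + 60x + 32

(-3y + 3x + 8)(6x + 4 - 9y)
= -18xy - 12y + 27y^2 + 18x^2 + 12x - 27xy + 48x + 32 - 72y    [distributive law]
= -45xy - 84y + 27y^2 + 18x^2 + 60x + 32    [combine like terms]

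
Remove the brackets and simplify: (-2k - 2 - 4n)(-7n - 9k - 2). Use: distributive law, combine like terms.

(-2k - 2 - 4n)(-7n - 9k - 2)
= 14kn + 18k^2 + 4k + 14n + 18k + 4 + 28n^2 + 36kn + 8n    [distributive law]
= 50kn + 18k^2 + 22k + 22n + 4 + 28n^2    [combine like terms]

50kn + 18k^2 + 22k + 22n + 4 + 28n^2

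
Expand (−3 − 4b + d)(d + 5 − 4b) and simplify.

2d − 15 − 8b − 8bd + 16b^2 + d^2

(−3 − 4b + d)(d + 5 − 4b)
= −3d − 15 + 12b − 4bd − 20b + 16b^2 + d^2 + 5d − 4bd    [distributive law]
= 2d − 15 − 8b − 8bd + 16b^2 + d^2    [combine like terms]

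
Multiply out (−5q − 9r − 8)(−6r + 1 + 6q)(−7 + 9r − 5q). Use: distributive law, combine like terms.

−504qr − 486qr² − 150q²r + 411q + 475q² + 150q³ − 27r² + 486r³ − 345r + 56

(−5q − 9r − 8)(−6r + 1 + 6q)(−7 + 9r − 5q)
= (30qr − 5q − 30q² + 54r² − 9r − 54qr + 48r − 8 − 48q)(−7 + 9r − 5q)    [distributive law]
= (−24qr − 53q − 30q² + 54r² + 39r − 8)(−7 + 9r − 5q)    [combine like terms]
= 168qr − 216qr² + 120q²r + 371q − 477qr + 265q² + 210q² − 270q²r + 150q³ − 378r² + 486r³ − 270qr² − 273r + 351r² − 195qr + 56 − 72r + 40q    [distributive law]
= −504qr − 486qr² − 150q²r + 411q + 475q² + 150q³ − 27r² + 486r³ − 345r + 56    [combine like terms]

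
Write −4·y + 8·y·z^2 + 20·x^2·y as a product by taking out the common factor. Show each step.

−4·y + 8·y·z^2 + 20·x^2·y
= 4(−y + 2·y·z^2 + 5·x^2·y)    [factor out 4]
= 4·y(−1 + 2·z^2 + 5·x^2)    [factor out y]

4·y(−1 + 2·z^2 + 5·x^2)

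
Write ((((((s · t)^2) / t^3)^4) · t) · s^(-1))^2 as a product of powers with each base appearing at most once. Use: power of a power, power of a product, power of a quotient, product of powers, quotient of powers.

s^14t^(-6)

((((((s · t)^2) / t^3)^4) · t) · s^(-1))^2
= ((((((s · t)^2) / t^3)^4) · t)^2) · ((s^(-1))^2)    [power of a product]
= ((((((s · t)^2) / t^3)^4)^2) · (t^2)) · ((s^(-1))^2)    [power of a product]
= (((((s · t)^2) / t^3)^8) · (t^2)) · ((s^(-1))^2)    [power of a power]
= (((((s · t)^2)^8) / ((t^3)^8)) · (t^2)) · ((s^(-1))^2)    [power of a quotient]
= ((((s · t)^16) / ((t^3)^8)) · (t^2)) · ((s^(-1))^2)    [power of a power]
= ((((s^16) · (t^16)) / ((t^3)^8)) · (t^2)) · ((s^(-1))^2)    [power of a product]
= (((s^16 · t^16) / t^24) · (t^2)) · ((s^(-1))^2)    [power of a power]
= (((s^16 · t^16) / t^24) · t^2) · s^(-2)    [power of a power]
= s^14t^(-6)    [quotient of powers; product of powers]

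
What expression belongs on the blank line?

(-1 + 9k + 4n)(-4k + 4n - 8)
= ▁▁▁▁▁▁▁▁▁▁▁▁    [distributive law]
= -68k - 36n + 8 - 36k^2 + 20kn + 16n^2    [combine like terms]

After distributive law, the bracketed line is:

4k - 4n + 8 - 36k^2 + 36kn - 72k - 16kn + 16n^2 - 32n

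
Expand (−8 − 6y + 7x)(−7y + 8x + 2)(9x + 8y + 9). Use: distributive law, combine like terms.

−877xy + 730y^2 + 268y + 54x^2 − 594x − 144 − 398xy^2 + 336y^3 − 425x^2y + 504x^3

(−8 − 6y + 7x)(−7y + 8x + 2)(9x + 8y + 9)
= (56y − 64x − 16 + 42y^2 − 48xy − 12y − 49xy + 56x^2 + 14x)(9x + 8y + 9)    [distributive law]
= (44y − 50x − 16 + 42y^2 − 97xy + 56x^2)(9x + 8y + 9)    [combine like terms]
= 396xy + 352y^2 + 396y − 450x^2 − 400xy − 450x − 144x − 128y − 144 + 378xy^2 + 336y^3 + 378y^2 − 873x^2y − 776xy^2 − 873xy + 504x^3 + 448x^2y + 504x^2    [distributive law]
= −877xy + 730y^2 + 268y + 54x^2 − 594x − 144 − 398xy^2 + 336y^3 − 425x^2y + 504x^3    [combine like terms]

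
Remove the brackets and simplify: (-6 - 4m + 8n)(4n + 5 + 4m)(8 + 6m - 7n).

(-6 - 4m + 8n)(4n + 5 + 4m)(8 + 6m - 7n)
= (-24n - 30 - 24m - 16mn - 20m - 16m^2 + 32n^2 + 40n + 32mn)(8 + 6m - 7n)    [distributive law]
= (16n - 30 - 44m + 16mn - 16m^2 + 32n^2)(8 + 6m - 7n)    [combine like terms]
= 128n + 96mn - 112n^2 - 240 - 180m + 210n - 352m - 264m^2 + 308mn + 128mn + 96m^2n - 112mn^2 - 128m^2 - 96m^3 + 112m^2n + 256n^2 + 192mn^2 - 224n^3    [distributive law]
= 338n + 532mn + 144n^2 - 240 - 532m - 392m^2 + 208m^2n + 80mn^2 - 96m^3 - 224n^3    [combine like terms]

338n + 532mn + 144n^2 - 240 - 532m - 392m^2 + 208m^2n + 80mn^2 - 96m^3 - 224n^3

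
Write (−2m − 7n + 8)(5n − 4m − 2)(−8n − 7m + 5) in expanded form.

(−2m − 7n + 8)(5n − 4m − 2)(−8n − 7m + 5)
= (−10mn + 8m² + 4m − 35n² + 28mn + 14n + 40n − 32m − 16)(−8n − 7m + 5)    [distributive law]
= (18mn + 8m² − 28m − 35n² + 54n − 16)(−8n − 7m + 5)    [combine like terms]
= −144mn² − 126m²n + 90mn − 64m²n − 56m³ + 40m² + 224mn + 196m² − 140m + 280n³ + 245mn² − 175n² − 432n² − 378mn + 270n + 128n + 112m − 80    [distributive law]
= 101mn² − 190m²n − 64mn − 56m³ + 236m² − 28m + 280n³ − 607n² + 398n − 80    [combine like terms]

101mn² − 190m²n − 64mn − 56m³ + 236m² − 28m + 280n³ − 607n² + 398n − 80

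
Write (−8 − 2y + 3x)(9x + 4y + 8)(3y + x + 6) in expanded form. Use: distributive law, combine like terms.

(−8 − 2y + 3x)(9x + 4y + 8)(3y + x + 6)
= (−72x − 32y − 64 − 18xy − 8y^2 − 16y + 27x^2 + 12xy + 24x)(3y + x + 6)    [distributive law]
= (−48x − 48y − 64 − 6xy − 8y^2 + 27x^2)(3y + x + 6)    [combine like terms]
= −144xy − 48x^2 − 288x − 144y^2 − 48xy − 288y − 192y − 64x − 384 − 18xy^2 − 6x^2y − 36xy − 24y^3 − 8xy^2 − 48y^2 + 81x^2y + 27x^3 + 162x^2    [distributive law]
= −228xy + 114x^2 − 352x − 192y^2 − 480y − 384 − 26xy^2 + 75x^2y − 24y^3 + 27x^3    [combine like terms]

−228xy + 114x^2 − 352x − 192y^2 − 480y − 384 − 26xy^2 + 75x^2y − 24y^3 + 27x^3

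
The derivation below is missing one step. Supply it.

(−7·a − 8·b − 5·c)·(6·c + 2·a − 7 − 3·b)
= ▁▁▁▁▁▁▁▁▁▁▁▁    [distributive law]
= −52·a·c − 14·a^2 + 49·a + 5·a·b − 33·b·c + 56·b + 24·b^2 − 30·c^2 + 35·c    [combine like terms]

Applying distributive law to the line above:

−42·a·c − 14·a^2 + 49·a + 21·a·b − 48·b·c − 16·a·b + 56·b + 24·b^2 − 30·c^2 − 10·a·c + 35·c + 15·b·c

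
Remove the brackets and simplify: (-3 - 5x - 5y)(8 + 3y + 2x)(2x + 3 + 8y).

-186x - 72 - 339y - 541xy - 437y² - 122x² - 130x²y - 230xy² - 20x³ - 120y³

(-3 - 5x - 5y)(8 + 3y + 2x)(2x + 3 + 8y)
= (-24 - 9y - 6x - 40x - 15xy - 10x² - 40y - 15y² - 10xy)(2x + 3 + 8y)    [distributive law]
= (-24 - 49y - 46x - 25xy - 10x² - 15y²)(2x + 3 + 8y)    [combine like terms]
= -48x - 72 - 192y - 98xy - 147y - 392y² - 92x² - 138x - 368xy - 50x²y - 75xy - 200xy² - 20x³ - 30x² - 80x²y - 30xy² - 45y² - 120y³    [distributive law]
= -186x - 72 - 339y - 541xy - 437y² - 122x² - 130x²y - 230xy² - 20x³ - 120y³    [combine like terms]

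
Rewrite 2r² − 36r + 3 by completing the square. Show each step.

2r² − 36r + 3
= 2(r² − 18r) + 3    [factor out 2 from the r-terms]
= 2(r² − 18r + 81 − 81) + 3    [add and subtract 81 inside the bracket]
= 2(r − 9)² − 162 + 3    [perfect-square identity]
= 2(r − 9)² − 159    [combine constants]

2(r − 9)² − 159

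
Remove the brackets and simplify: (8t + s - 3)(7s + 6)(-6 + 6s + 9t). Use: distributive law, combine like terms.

-183st + 399s^2t + 504st^2 - 450t + 432t^2 - 132s^2 + 42s^3 - 18s + 108

(8t + s - 3)(7s + 6)(-6 + 6s + 9t)
= (56st + 48t + 7s^2 + 6s - 21s - 18)(-6 + 6s + 9t)    [distributive law]
= (56st + 48t + 7s^2 - 15s - 18)(-6 + 6s + 9t)    [combine like terms]
= -336st + 336s^2t + 504st^2 - 288t + 288st + 432t^2 - 42s^2 + 42s^3 + 63s^2t + 90s - 90s^2 - 135st + 108 - 108s - 162t    [distributive law]
= -183st + 399s^2t + 504st^2 - 450t + 432t^2 - 132s^2 + 42s^3 - 18s + 108    [combine like terms]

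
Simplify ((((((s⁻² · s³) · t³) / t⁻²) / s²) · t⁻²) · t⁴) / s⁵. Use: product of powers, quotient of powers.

s⁻⁶t⁷

((((((s⁻² · s³) · t³) / t⁻²) / s²) · t⁻²) · t⁴) / s⁵
= (((((s · t³) / t⁻²) / s²) · t⁻²) · t⁴) / s⁵    [product of powers]
= s⁻⁶t⁷    [quotient of powers; product of powers]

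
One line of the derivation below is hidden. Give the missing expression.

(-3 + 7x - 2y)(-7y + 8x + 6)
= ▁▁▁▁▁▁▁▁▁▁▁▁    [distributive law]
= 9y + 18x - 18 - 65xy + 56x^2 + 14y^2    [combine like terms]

By distributive law:

21y - 24x - 18 - 49xy + 56x^2 + 42x + 14y^2 - 16xy - 12y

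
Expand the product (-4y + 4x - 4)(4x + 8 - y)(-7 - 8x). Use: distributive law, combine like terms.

364xy + 160x²y + 196y - 28y² - 32xy² - 240x² - 128x³ + 144x + 224

(-4y + 4x - 4)(4x + 8 - y)(-7 - 8x)
= (-16xy - 32y + 4y² + 16x² + 32x - 4xy - 16x - 32 + 4y)(-7 - 8x)    [distributive law]
= (-20xy - 28y + 4y² + 16x² + 16x - 32)(-7 - 8x)    [combine like terms]
= 140xy + 160x²y + 196y + 224xy - 28y² - 32xy² - 112x² - 128x³ - 112x - 128x² + 224 + 256x    [distributive law]
= 364xy + 160x²y + 196y - 28y² - 32xy² - 240x² - 128x³ + 144x + 224    [combine like terms]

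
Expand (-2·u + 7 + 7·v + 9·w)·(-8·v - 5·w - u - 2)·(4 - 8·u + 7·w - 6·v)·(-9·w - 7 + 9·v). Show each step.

-8254·u·v·w - 3398·u·v + 2768·u·v^2 + 810·u^2·v·w + 876·u^2·v - 756·u^2·v^2 - 4914·u·v·w^2 + 4671·u·v^2·w + 3546·u·v^3 - 6232·u·w^2 - 3749·u·w - 54·u^2·w^2 - 330·u^2·w - 3303·u·w^3 - 224·u^2 + 144·u^3·w + 112·u^3 - 144·u^3·v - 700·u + 3174·v·w + 868·v - 3136·v^2 + 3794·v·w^2 - 8914·v^2·w - 588·v^3 + 6647·w^2 + 2674·w + 7164·w^3 + 392 - 6561·v^2·w^2 - 774·v^3·w + 3024·v^4 + 1476·v·w^3 + 2835·w^4

(-2·u + 7 + 7·v + 9·w)·(-8·v - 5·w - u - 2)·(4 - 8·u + 7·w - 6·v)·(-9·w - 7 + 9·v)
= (16·u·v + 10·u·w + 2·u^2 + 4·u - 56·v - 35·w - 7·u - 14 - 56·v^2 - 35·v·w - 7·u·v - 14·v - 72·v·w - 45·w^2 - 9·u·w - 18·w)·(4 - 8·u + 7·w - 6·v)·(-9·w - 7 + 9·v)    [distributive law]
= (9·u·v + u·w + 2·u^2 - 3·u - 70·v - 53·w - 14 - 56·v^2 - 107·v·w - 45·w^2)·(4 - 8·u + 7·w - 6·v)·(-9·w - 7 + 9·v)    [combine like terms]
= (36·u·v - 72·u^2·v + 63·u·v·w - 54·u·v^2 + 4·u·w - 8·u^2·w + 7·u·w^2 - 6·u·v·w + 8·u^2 - 16·u^3 + 14·u^2·w - 12·u^2·v - 12·u + 24·u^2 - 21·u·w + 18·u·v - 280·v + 560·u·v - 490·v·w + 420·v^2 - 212·w + 424·u·w - 371·w^2 + 318·v·w - 56 + 112·u - 98·w + 84·v - 224·v^2 + 448·u·v^2 - 392·v^2·w + 336·v^3 - 428·v·w + 856·u·v·w - 749·v·w^2 + 642·v^2·w - 180·w^2 + 360·u·w^2 - 315·w^3 + 270·v·w^2)·(-9·w - 7 + 9·v)    [distributive law]
= (614·u·v - 84·u^2·v + 913·u·v·w + 394·u·v^2 + 407·u·w + 6·u^2·w + 367·u·w^2 + 32·u^2 - 16·u^3 + 100·u - 196·v - 600·v·w + 196·v^2 - 310·w - 551·w^2 - 56 + 250·v^2·w + 336·v^3 - 479·v·w^2 - 315·w^3)·(-9·w - 7 + 9·v)    [combine like terms]
= -5526·u·v·w - 4298·u·v + 5526·u·v^2 + 756·u^2·v·w + 588·u^2·v - 756·u^2·v^2 - 8217·u·v·w^2 - 6391·u·v·w + 8217·u·v^2·w - 3546·u·v^2·w - 2758·u·v^2 + 3546·u·v^3 - 3663·u·w^2 - 2849·u·w + 3663·u·v·w - 54·u^2·w^2 - 42·u^2·w + 54·u^2·v·w - 3303·u·w^3 - 2569·u·w^2 + 3303·u·v·w^2 - 288·u^2·w - 224·u^2 + 288·u^2·v + 144·u^3·w + 112·u^3 - 144·u^3·v - 900·u·w - 700·u + 900·u·v + 1764·v·w + 1372·v - 1764·v^2 + 5400·v·w^2 + 4200·v·w - 5400·v^2·w - 1764·v^2·w - 1372·v^2 + 1764·v^3 + 2790·w^2 + 2170·w - 2790·v·w + 4959·w^3 + 3857·w^2 - 4959·v·w^2 + 504·w + 392 - 504·v - 2250·v^2·w^2 - 1750·v^2·w + 2250·v^3·w - 3024·v^3·w - 2352·v^3 + 3024·v^4 + 4311·v·w^3 + 3353·v·w^2 - 4311·v^2·w^2 + 2835·w^4 + 2205·w^3 - 2835·v·w^3    [distributive law]
= -8254·u·v·w - 3398·u·v + 2768·u·v^2 + 810·u^2·v·w + 876·u^2·v - 756·u^2·v^2 - 4914·u·v·w^2 + 4671·u·v^2·w + 3546·u·v^3 - 6232·u·w^2 - 3749·u·w - 54·u^2·w^2 - 330·u^2·w - 3303·u·w^3 - 224·u^2 + 144·u^3·w + 112·u^3 - 144·u^3·v - 700·u + 3174·v·w + 868·v - 3136·v^2 + 3794·v·w^2 - 8914·v^2·w - 588·v^3 + 6647·w^2 + 2674·w + 7164·w^3 + 392 - 6561·v^2·w^2 - 774·v^3·w + 3024·v^4 + 1476·v·w^3 + 2835·w^4    [combine like terms]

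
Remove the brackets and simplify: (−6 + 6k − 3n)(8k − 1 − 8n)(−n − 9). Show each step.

(−6 + 6k − 3n)(8k − 1 − 8n)(−n − 9)
= (−48k + 6 + 48n + 48k^2 − 6k − 48kn − 24kn + 3n + 24n^2)(−n − 9)    [distributive law]
= (−54k + 6 + 51n + 48k^2 − 72kn + 24n^2)(−n − 9)    [combine like terms]
= 54kn + 486k − 6n − 54 − 51n^2 − 459n − 48k^2n − 432k^2 + 72kn^2 + 648kn − 24n^3 − 216n^2    [distributive law]
= 702kn + 486k − 465n − 54 − 267n^2 − 48k^2n − 432k^2 + 72kn^2 − 24n^3    [combine like terms]

702kn + 486k − 465n − 54 − 267n^2 − 48k^2n − 432k^2 + 72kn^2 − 24n^3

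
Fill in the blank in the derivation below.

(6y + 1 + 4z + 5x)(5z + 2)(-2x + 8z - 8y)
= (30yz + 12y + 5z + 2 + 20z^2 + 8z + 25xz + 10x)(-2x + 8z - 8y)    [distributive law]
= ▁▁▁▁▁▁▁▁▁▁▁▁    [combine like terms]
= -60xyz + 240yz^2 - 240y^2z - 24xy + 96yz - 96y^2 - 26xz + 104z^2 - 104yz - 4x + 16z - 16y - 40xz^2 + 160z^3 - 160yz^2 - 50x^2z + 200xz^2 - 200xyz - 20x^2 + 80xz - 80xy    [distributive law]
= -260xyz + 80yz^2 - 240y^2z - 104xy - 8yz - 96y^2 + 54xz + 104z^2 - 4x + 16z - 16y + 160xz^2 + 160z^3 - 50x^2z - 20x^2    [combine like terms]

Applying combine like terms to the line above:

(30yz + 12y + 13z + 2 + 20z^2 + 25xz + 10x)(-2x + 8z - 8y)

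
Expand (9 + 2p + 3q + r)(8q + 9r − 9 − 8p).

(9 + 2p + 3q + r)(8q + 9r − 9 − 8p)
= 72q + 81r − 81 − 72p + 16pq + 18pr − 18p − 16p^2 + 24q^2 + 27qr − 27q − 24pq + 8qr + 9r^2 − 9r − 8pr    [distributive law]
= 45q + 72r − 81 − 90p − 8pq + 10pr − 16p^2 + 24q^2 + 35qr + 9r^2    [combine like terms]

45q + 72r − 81 − 90p − 8pq + 10pr − 16p^2 + 24q^2 + 35qr + 9r^2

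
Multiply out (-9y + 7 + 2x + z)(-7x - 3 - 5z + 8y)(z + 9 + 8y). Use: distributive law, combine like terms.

(-9y + 7 + 2x + z)(-7x - 3 - 5z + 8y)(z + 9 + 8y)
= (63xy + 27y + 45yz - 72y² - 49x - 21 - 35z + 56y - 14x² - 6x - 10xz + 16xy - 7xz - 3z - 5z² + 8yz)(z + 9 + 8y)    [distributive law]
= (79xy + 83y + 53yz - 72y² - 55x - 21 - 38z - 14x² - 17xz - 5z²)(z + 9 + 8y)    [combine like terms]
= 79xyz + 711xy + 632xy² + 83yz + 747y + 664y² + 53yz² + 477yz + 424y²z - 72y²z - 648y² - 576y³ - 55xz - 495x - 440xy - 21z - 189 - 168y - 38z² - 342z - 304yz - 14x²z - 126x² - 112x²y - 17xz² - 153xz - 136xyz - 5z³ - 45z² - 40yz²    [distributive law]
= -57xyz + 271xy + 632xy² + 256yz + 579y + 16y² + 13yz² + 352y²z - 576y³ - 208xz - 495x - 363z - 189 - 83z² - 14x²z - 126x² - 112x²y - 17xz² - 5z³    [combine like terms]

-57xyz + 271xy + 632xy² + 256yz + 579y + 16y² + 13yz² + 352y²z - 576y³ - 208xz - 495x - 363z - 189 - 83z² - 14x²z - 126x² - 112x²y - 17xz² - 5z³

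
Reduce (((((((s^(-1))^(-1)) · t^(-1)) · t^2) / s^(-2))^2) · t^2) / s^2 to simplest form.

(((((((s^(-1))^(-1)) · t^(-1)) · t^2) / s^(-2))^2) · t^2) / s^2
= (((((((s^(-1))^(-1)) · t^(-1)) · t^2)^2) / ((s^(-2))^2)) · t^2) / s^2    [power of a quotient]
= (((((((s^(-1))^(-1)) · t^(-1))^2) · ((t^2)^2)) / ((s^(-2))^2)) · t^2) / s^2    [power of a product]
= (((((((s^(-1))^(-1))^2) · ((t^(-1))^2)) · ((t^2)^2)) / ((s^(-2))^2)) · t^2) / s^2    [power of a product]
= ((((((s^(-1))^(-2)) · ((t^(-1))^2)) · ((t^2)^2)) / ((s^(-2))^2)) · t^2) / s^2    [power of a power]
= ((((s^2 · ((t^(-1))^2)) · ((t^2)^2)) / ((s^(-2))^2)) · t^2) / s^2    [power of a power]
= ((((s^2 · t^(-2)) · ((t^2)^2)) / ((s^(-2))^2)) · t^2) / s^2    [power of a power]
= ((((s^2 · t^(-2)) · t^4) / ((s^(-2))^2)) · t^2) / s^2    [power of a power]
= ((((s^2 · t^(-2)) · t^4) / s^(-4)) · t^2) / s^2    [power of a power]
= s^4·t^4    [quotient of powers; product of powers]

s^4·t^4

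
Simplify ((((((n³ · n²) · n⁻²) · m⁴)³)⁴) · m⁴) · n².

m⁵²·n³⁸

((((((n³ · n²) · n⁻²) · m⁴)³)⁴) · m⁴) · n²
= (((((n³ · n²) · n⁻²) · m⁴)¹²) · m⁴) · n²    [power of a power]
= (((((n³ · n²) · n⁻²)¹²) · ((m⁴)¹²)) · m⁴) · n²    [power of a product]
= (((((n³ · n²)¹²) · ((n⁻²)¹²)) · ((m⁴)¹²)) · m⁴) · n²    [power of a product]
= ((((((n³)¹²) · ((n²)¹²)) · ((n⁻²)¹²)) · ((m⁴)¹²)) · m⁴) · n²    [power of a product]
= ((((n³⁶ · ((n²)¹²)) · ((n⁻²)¹²)) · ((m⁴)¹²)) · m⁴) · n²    [power of a power]
= ((((n³⁶ · n²⁴) · ((n⁻²)¹²)) · ((m⁴)¹²)) · m⁴) · n²    [power of a power]
= (((n⁶⁰ · ((n⁻²)¹²)) · ((m⁴)¹²)) · m⁴) · n²    [product of powers]
= (((n⁶⁰ · n⁻²⁴) · ((m⁴)¹²)) · m⁴) · n²    [power of a power]
= ((n³⁶ · ((m⁴)¹²)) · m⁴) · n²    [product of powers]
= ((n³⁶ · m⁴⁸) · m⁴) · n²    [power of a power]
= m⁵²·n³⁸    [product of powers]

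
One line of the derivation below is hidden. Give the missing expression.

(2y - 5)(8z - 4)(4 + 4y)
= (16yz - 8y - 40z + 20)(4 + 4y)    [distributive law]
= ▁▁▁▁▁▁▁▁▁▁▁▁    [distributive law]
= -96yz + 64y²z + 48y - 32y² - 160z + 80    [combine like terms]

Applying distributive law to the line above:

64yz + 64y²z - 32y - 32y² - 160z - 160yz + 80 + 80y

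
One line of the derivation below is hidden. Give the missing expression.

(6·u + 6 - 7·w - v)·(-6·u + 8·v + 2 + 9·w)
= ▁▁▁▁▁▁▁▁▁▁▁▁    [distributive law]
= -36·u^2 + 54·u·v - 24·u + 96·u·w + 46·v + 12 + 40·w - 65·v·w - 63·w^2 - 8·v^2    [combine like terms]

After distributive law, the bracketed line is:

-36·u^2 + 48·u·v + 12·u + 54·u·w - 36·u + 48·v + 12 + 54·w + 42·u·w - 56·v·w - 14·w - 63·w^2 + 6·u·v - 8·v^2 - 2·v - 9·v·w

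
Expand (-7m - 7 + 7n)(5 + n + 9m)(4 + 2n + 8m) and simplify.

(-7m - 7 + 7n)(5 + n + 9m)(4 + 2n + 8m)
= (-35m - 7mn - 63m^2 - 35 - 7n - 63m + 35n + 7n^2 + 63mn)(4 + 2n + 8m)    [distributive law]
= (-98m + 56mn - 63m^2 - 35 + 28n + 7n^2)(4 + 2n + 8m)    [combine like terms]
= -392m - 196mn - 784m^2 + 224mn + 112mn^2 + 448m^2n - 252m^2 - 126m^2n - 504m^3 - 140 - 70n - 280m + 112n + 56n^2 + 224mn + 28n^2 + 14n^3 + 56mn^2    [distributive law]
= -672m + 252mn - 1036m^2 + 168mn^2 + 322m^2n - 504m^3 - 140 + 42n + 84n^2 + 14n^3    [combine like terms]

-672m + 252mn - 1036m^2 + 168mn^2 + 322m^2n - 504m^3 - 140 + 42n + 84n^2 + 14n^3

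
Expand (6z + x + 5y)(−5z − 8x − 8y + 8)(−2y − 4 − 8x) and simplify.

60yz^2 + 120z^2 + 240xz^2 + 690xyz − 172xz + 424x^2z + 146y^2z + 196yz − 192z + 400x^2y − 32x^2 + 64x^3 + 416xy^2 − 144xy − 32x + 80y^3 + 80y^2 − 160y

(6z + x + 5y)(−5z − 8x − 8y + 8)(−2y − 4 − 8x)
= (−30z^2 − 48xz − 48yz + 48z − 5xz − 8x^2 − 8xy + 8x − 25yz − 40xy − 40y^2 + 40y)(−2y − 4 − 8x)    [distributive law]
= (−30z^2 − 53xz − 73yz + 48z − 8x^2 − 48xy + 8x − 40y^2 + 40y)(−2y − 4 − 8x)    [combine like terms]
= 60yz^2 + 120z^2 + 240xz^2 + 106xyz + 212xz + 424x^2z + 146y^2z + 292yz + 584xyz − 96yz − 192z − 384xz + 16x^2y + 32x^2 + 64x^3 + 96xy^2 + 192xy + 384x^2y − 16xy − 32x − 64x^2 + 80y^3 + 160y^2 + 320xy^2 − 80y^2 − 160y − 320xy    [distributive law]
= 60yz^2 + 120z^2 + 240xz^2 + 690xyz − 172xz + 424x^2z + 146y^2z + 196yz − 192z + 400x^2y − 32x^2 + 64x^3 + 416xy^2 − 144xy − 32x + 80y^3 + 80y^2 − 160y    [combine like terms]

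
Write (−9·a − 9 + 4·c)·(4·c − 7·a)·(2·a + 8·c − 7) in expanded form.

376·a^2·c − 480·a·c^2 + 880·a·c + 126·a^3 − 315·a^2 − 400·c^2 + 252·c − 441·a + 128·c^3

(−9·a − 9 + 4·c)·(4·c − 7·a)·(2·a + 8·c − 7)
= (−36·a·c + 63·a^2 − 36·c + 63·a + 16·c^2 − 28·a·c)·(2·a + 8·c − 7)    [distributive law]
= (−64·a·c + 63·a^2 − 36·c + 63·a + 16·c^2)·(2·a + 8·c − 7)    [combine like terms]
= −128·a^2·c − 512·a·c^2 + 448·a·c + 126·a^3 + 504·a^2·c − 441·a^2 − 72·a·c − 288·c^2 + 252·c + 126·a^2 + 504·a·c − 441·a + 32·a·c^2 + 128·c^3 − 112·c^2    [distributive law]
= 376·a^2·c − 480·a·c^2 + 880·a·c + 126·a^3 − 315·a^2 − 400·c^2 + 252·c − 441·a + 128·c^3    [combine like terms]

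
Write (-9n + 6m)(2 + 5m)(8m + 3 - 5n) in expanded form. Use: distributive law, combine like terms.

-339mn - 54n + 90n^2 - 510m^2n + 225mn^2 + 186m^2 + 36m + 240m^3

(-9n + 6m)(2 + 5m)(8m + 3 - 5n)
= (-18n - 45mn + 12m + 30m^2)(8m + 3 - 5n)    [distributive law]
= -144mn - 54n + 90n^2 - 360m^2n - 135mn + 225mn^2 + 96m^2 + 36m - 60mn + 240m^3 + 90m^2 - 150m^2n    [distributive law]
= -339mn - 54n + 90n^2 - 510m^2n + 225mn^2 + 186m^2 + 36m + 240m^3    [combine like terms]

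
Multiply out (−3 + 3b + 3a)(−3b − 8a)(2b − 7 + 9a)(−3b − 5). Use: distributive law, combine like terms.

(−3 + 3b + 3a)(−3b − 8a)(2b − 7 + 9a)(−3b − 5)
= (9b + 24a − 9b^2 − 24ab − 9ab − 24a^2)(2b − 7 + 9a)(−3b − 5)    [distributive law]
= (9b + 24a − 9b^2 − 33ab − 24a^2)(2b − 7 + 9a)(−3b − 5)    [combine like terms]
= (18b^2 − 63b + 81ab + 48ab − 168a + 216a^2 − 18b^3 + 63b^2 − 81ab^2 − 66ab^2 + 231ab − 297a^2b − 48a^2b + 168a^2 − 216a^3)(−3b − 5)    [distributive law]
= (81b^2 − 63b + 360ab − 168a + 384a^2 − 18b^3 − 147ab^2 − 345a^2b − 216a^3)(−3b − 5)    [combine like terms]
= −243b^3 − 405b^2 + 189b^2 + 315b − 1080ab^2 − 1800ab + 504ab + 840a − 1152a^2b − 1920a^2 + 54b^4 + 90b^3 + 441ab^3 + 735ab^2 + 1035a^2b^2 + 1725a^2b + 648a^3b + 1080a^3    [distributive law]
= −153b^3 − 216b^2 + 315b − 345ab^2 − 1296ab + 840a + 573a^2b − 1920a^2 + 54b^4 + 441ab^3 + 1035a^2b^2 + 648a^3b + 1080a^3    [combine like terms]

−153b^3 − 216b^2 + 315b − 345ab^2 − 1296ab + 840a + 573a^2b − 1920a^2 + 54b^4 + 441ab^3 + 1035a^2b^2 + 648a^3b + 1080a^3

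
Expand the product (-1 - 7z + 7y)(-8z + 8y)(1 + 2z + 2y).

(-1 - 7z + 7y)(-8z + 8y)(1 + 2z + 2y)
= (8z - 8y + 56z^2 - 56yz - 56yz + 56y^2)(1 + 2z + 2y)    [distributive law]
= (8z - 8y + 56z^2 - 112yz + 56y^2)(1 + 2z + 2y)    [combine like terms]
= 8z + 16z^2 + 16yz - 8y - 16yz - 16y^2 + 56z^2 + 112z^3 + 112yz^2 - 112yz - 224yz^2 - 224y^2z + 56y^2 + 112y^2z + 112y^3    [distributive law]
= 8z + 72z^2 - 112yz - 8y + 40y^2 + 112z^3 - 112yz^2 - 112y^2z + 112y^3    [combine like terms]

8z + 72z^2 - 112yz - 8y + 40y^2 + 112z^3 - 112yz^2 - 112y^2z + 112y^3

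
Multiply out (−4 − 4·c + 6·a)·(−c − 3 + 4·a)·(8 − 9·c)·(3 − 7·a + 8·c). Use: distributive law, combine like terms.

(−4 − 4·c + 6·a)·(−c − 3 + 4·a)·(8 − 9·c)·(3 − 7·a + 8·c)
= (4·c + 12 − 16·a + 4·c² + 12·c − 16·a·c − 6·a·c − 18·a + 24·a²)·(8 − 9·c)·(3 − 7·a + 8·c)    [distributive law]
= (16·c + 12 − 34·a + 4·c² − 22·a·c + 24·a²)·(8 − 9·c)·(3 − 7·a + 8·c)    [combine like terms]
= (128·c − 144·c² + 96 − 108·c − 272·a + 306·a·c + 32·c² − 36·c³ − 176·a·c + 198·a·c² + 192·a² − 216·a²·c)·(3 − 7·a + 8·c)    [distributive law]
= (20·c − 112·c² + 96 − 272·a + 130·a·c − 36·c³ + 198·a·c² + 192·a² − 216·a²·c)·(3 − 7·a + 8·c)    [combine like terms]
= 60·c − 140·a·c + 160·c² − 336·c² + 784·a·c² − 896·c³ + 288 − 672·a + 768·c − 816·a + 1904·a² − 2176·a·c + 390·a·c − 910·a²·c + 1040·a·c² − 108·c³ + 252·a·c³ − 288·c⁴ + 594·a·c² − 1386·a²·c² + 1584·a·c³ + 576·a² − 1344·a³ + 1536·a²·c − 648·a²·c + 1512·a³·c − 1728·a²·c²    [distributive law]
= 828·c − 1926·a·c − 176·c² + 2418·a·c² − 1004·c³ + 288 − 1488·a + 2480·a² − 22·a²·c + 1836·a·c³ − 288·c⁴ − 3114·a²·c² − 1344·a³ + 1512·a³·c    [combine like terms]

828·c − 1926·a·c − 176·c² + 2418·a·c² − 1004·c³ + 288 − 1488·a + 2480·a² − 22·a²·c + 1836·a·c³ − 288·c⁴ − 3114·a²·c² − 1344·a³ + 1512·a³·c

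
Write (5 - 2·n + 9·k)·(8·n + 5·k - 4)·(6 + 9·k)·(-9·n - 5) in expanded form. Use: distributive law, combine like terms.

(5 - 2·n + 9·k)·(8·n + 5·k - 4)·(6 + 9·k)·(-9·n - 5)
= (40·n + 25·k - 20 - 16·n^2 - 10·k·n + 8·n + 72·k·n + 45·k^2 - 36·k)·(6 + 9·k)·(-9·n - 5)    [distributive law]
= (48·n - 11·k - 20 - 16·n^2 + 62·k·n + 45·k^2)·(6 + 9·k)·(-9·n - 5)    [combine like terms]
= (288·n + 432·k·n - 66·k - 99·k^2 - 120 - 180·k - 96·n^2 - 144·k·n^2 + 372·k·n + 558·k^2·n + 270·k^2 + 405·k^3)·(-9·n - 5)    [distributive law]
= (288·n + 804·k·n - 246·k + 171·k^2 - 120 - 96·n^2 - 144·k·n^2 + 558·k^2·n + 405·k^3)·(-9·n - 5)    [combine like terms]
= -2592·n^2 - 1440·n - 7236·k·n^2 - 4020·k·n + 2214·k·n + 1230·k - 1539·k^2·n - 855·k^2 + 1080·n + 600 + 864·n^3 + 480·n^2 + 1296·k·n^3 + 720·k·n^2 - 5022·k^2·n^2 - 2790·k^2·n - 3645·k^3·n - 2025·k^3    [distributive law]
= -2112·n^2 - 360·n - 6516·k·n^2 - 1806·k·n + 1230·k - 4329·k^2·n - 855·k^2 + 600 + 864·n^3 + 1296·k·n^3 - 5022·k^2·n^2 - 3645·k^3·n - 2025·k^3    [combine like terms]

-2112·n^2 - 360·n - 6516·k·n^2 - 1806·k·n + 1230·k - 4329·k^2·n - 855·k^2 + 600 + 864·n^3 + 1296·k·n^3 - 5022·k^2·n^2 - 3645·k^3·n - 2025·k^3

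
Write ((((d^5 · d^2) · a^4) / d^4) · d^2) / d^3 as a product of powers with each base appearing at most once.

((((d^5 · d^2) · a^4) / d^4) · d^2) / d^3
= (((d^7 · a^4) / d^4) · d^2) / d^3    [product of powers]
= a^4d^2    [quotient of powers; product of powers]

a^4d^2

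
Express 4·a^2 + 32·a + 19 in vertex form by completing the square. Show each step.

4(a + 4)^2 − 45

4·a^2 + 32·a + 19
= 4(a^2 + 8·a) + 19    [factor out 4 from the a-terms]
= 4(a^2 + 8·a + 16 − 16) + 19    [add and subtract 16 inside the bracket]
= 4(a + 4)^2 − 64 + 19    [perfect-square identity]
= 4(a + 4)^2 − 45    [combine constants]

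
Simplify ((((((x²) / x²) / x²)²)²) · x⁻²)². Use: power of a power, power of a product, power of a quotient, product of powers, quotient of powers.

x⁻²⁰

((((((x²) / x²) / x²)²)²) · x⁻²)²
= ((((((x²) / x²) / x²)²)²)²) · ((x⁻²)²)    [power of a product]
= (((((x²) / x²) / x²)²)⁴) · ((x⁻²)²)    [power of a power]
= ((((x²) / x²) / x²)⁸) · ((x⁻²)²)    [power of a power]
= ((((x²) / x²)⁸) / ((x²)⁸)) · ((x⁻²)²)    [power of a quotient]
= ((((x²)⁸) / ((x²)⁸)) / ((x²)⁸)) · ((x⁻²)²)    [power of a quotient]
= (((x¹⁶) / ((x²)⁸)) / ((x²)⁸)) · ((x⁻²)²)    [power of a power]
= ((x¹⁶ / x¹⁶) / ((x²)⁸)) · ((x⁻²)²)    [power of a power]
= (x⁰ / ((x²)⁸)) · ((x⁻²)²)    [quotient of powers]
= (x⁰ / x¹⁶) · ((x⁻²)²)    [power of a power]
= x⁻¹⁶ · ((x⁻²)²)    [quotient of powers]
= x⁻¹⁶ · x⁻⁴    [power of a power]
= x⁻²⁰    [product of powers]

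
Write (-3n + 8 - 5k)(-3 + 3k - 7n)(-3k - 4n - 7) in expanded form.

-197kn + 41n^2 + 425n - 18k^2n - 167kn^2 - 84n^3 - 201k + 168 - 12k^2 + 45k^3

(-3n + 8 - 5k)(-3 + 3k - 7n)(-3k - 4n - 7)
= (9n - 9kn + 21n^2 - 24 + 24k - 56n + 15k - 15k^2 + 35kn)(-3k - 4n - 7)    [distributive law]
= (-47n + 26kn + 21n^2 - 24 + 39k - 15k^2)(-3k - 4n - 7)    [combine like terms]
= 141kn + 188n^2 + 329n - 78k^2n - 104kn^2 - 182kn - 63kn^2 - 84n^3 - 147n^2 + 72k + 96n + 168 - 117k^2 - 156kn - 273k + 45k^3 + 60k^2n + 105k^2    [distributive law]
= -197kn + 41n^2 + 425n - 18k^2n - 167kn^2 - 84n^3 - 201k + 168 - 12k^2 + 45k^3    [combine like terms]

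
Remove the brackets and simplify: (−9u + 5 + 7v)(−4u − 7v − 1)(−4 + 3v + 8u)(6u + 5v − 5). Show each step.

−2832u^3 − 6154u^2v + 1184u^2 + 3768u^3v + 218u^2v^2 + 1728u^4 − 690uv^2 + 3483uv − 2317uv^3 + 100u + 415v^2 − 665v + 1085v^3 − 100 − 735v^4

(−9u + 5 + 7v)(−4u − 7v − 1)(−4 + 3v + 8u)(6u + 5v − 5)
= (36u^2 + 63uv + 9u − 20u − 35v − 5 − 28uv − 49v^2 − 7v)(−4 + 3v + 8u)(6u + 5v − 5)    [distributive law]
= (36u^2 + 35uv − 11u − 42v − 5 − 49v^2)(−4 + 3v + 8u)(6u + 5v − 5)    [combine like terms]
= (−144u^2 + 108u^2v + 288u^3 − 140uv + 105uv^2 + 280u^2v + 44u − 33uv − 88u^2 + 168v − 126v^2 − 336uv + 20 − 15v − 40u + 196v^2 − 147v^3 − 392uv^2)(6u + 5v − 5)    [distributive law]
= (−232u^2 + 388u^2v + 288u^3 − 509uv − 287uv^2 + 4u + 153v + 70v^2 + 20 − 147v^3)(6u + 5v − 5)    [combine like terms]
= −1392u^3 − 1160u^2v + 1160u^2 + 2328u^3v + 1940u^2v^2 − 1940u^2v + 1728u^4 + 1440u^3v − 1440u^3 − 3054u^2v − 2545uv^2 + 2545uv − 1722u^2v^2 − 1435uv^3 + 1435uv^2 + 24u^2 + 20uv − 20u + 918uv + 765v^2 − 765v + 420uv^2 + 350v^3 − 350v^2 + 120u + 100v − 100 − 882uv^3 − 735v^4 + 735v^3    [distributive law]
= −2832u^3 − 6154u^2v + 1184u^2 + 3768u^3v + 218u^2v^2 + 1728u^4 − 690uv^2 + 3483uv − 2317uv^3 + 100u + 415v^2 − 665v + 1085v^3 − 100 − 735v^4    [combine like terms]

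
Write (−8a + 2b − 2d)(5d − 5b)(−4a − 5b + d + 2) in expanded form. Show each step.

160a²d + 160abd − 80ad − 160a²b − 160ab² + 80ab − 110b²d + 70bd² + 40bd + 50b³ − 20b² − 10d³ − 20d²

(−8a + 2b − 2d)(5d − 5b)(−4a − 5b + d + 2)
= (−40ad + 40ab + 10bd − 10b² − 10d² + 10bd)(−4a − 5b + d + 2)    [distributive law]
= (−40ad + 40ab + 20bd − 10b² − 10d²)(−4a − 5b + d + 2)    [combine like terms]
= 160a²d + 200abd − 40ad² − 80ad − 160a²b − 200ab² + 40abd + 80ab − 80abd − 100b²d + 20bd² + 40bd + 40ab² + 50b³ − 10b²d − 20b² + 40ad² + 50bd² − 10d³ − 20d²    [distributive law]
= 160a²d + 160abd − 80ad − 160a²b − 160ab² + 80ab − 110b²d + 70bd² + 40bd + 50b³ − 20b² − 10d³ − 20d²    [combine like terms]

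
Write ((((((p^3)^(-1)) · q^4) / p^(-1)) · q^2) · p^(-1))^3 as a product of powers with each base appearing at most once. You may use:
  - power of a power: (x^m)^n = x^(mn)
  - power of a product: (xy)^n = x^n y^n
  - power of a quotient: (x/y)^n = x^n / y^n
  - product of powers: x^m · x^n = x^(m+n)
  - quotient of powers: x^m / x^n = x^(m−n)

p^(-9)q^18

((((((p^3)^(-1)) · q^4) / p^(-1)) · q^2) · p^(-1))^3
= ((((((p^3)^(-1)) · q^4) / p^(-1)) · q^2)^3) · ((p^(-1))^3)    [power of a product]
= ((((((p^3)^(-1)) · q^4) / p^(-1))^3) · ((q^2)^3)) · ((p^(-1))^3)    [power of a product]
= ((((((p^3)^(-1)) · q^4)^3) / ((p^(-1))^3)) · ((q^2)^3)) · ((p^(-1))^3)    [power of a quotient]
= ((((((p^3)^(-1))^3) · ((q^4)^3)) / ((p^(-1))^3)) · ((q^2)^3)) · ((p^(-1))^3)    [power of a product]
= (((((p^3)^(-3)) · ((q^4)^3)) / ((p^(-1))^3)) · ((q^2)^3)) · ((p^(-1))^3)    [power of a power]
= (((p^(-9) · ((q^4)^3)) / ((p^(-1))^3)) · ((q^2)^3)) · ((p^(-1))^3)    [power of a power]
= (((p^(-9) · q^12) / ((p^(-1))^3)) · ((q^2)^3)) · ((p^(-1))^3)    [power of a power]
= (((p^(-9) · q^12) / p^(-3)) · ((q^2)^3)) · ((p^(-1))^3)    [power of a power]
= (((p^(-9) · q^12) / p^(-3)) · q^6) · ((p^(-1))^3)    [power of a power]
= (((p^(-9) · q^12) / p^(-3)) · q^6) · p^(-3)    [power of a power]
= p^(-9)q^18    [quotient of powers; product of powers]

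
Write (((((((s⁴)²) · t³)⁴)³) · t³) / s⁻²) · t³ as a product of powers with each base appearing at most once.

s⁹⁸·t⁴²

(((((((s⁴)²) · t³)⁴)³) · t³) / s⁻²) · t³
= ((((((s⁴)²) · t³)¹²) · t³) / s⁻²) · t³    [power of a power]
= ((((((s⁴)²)¹²) · ((t³)¹²)) · t³) / s⁻²) · t³    [power of a product]
= (((((s⁴)²⁴) · ((t³)¹²)) · t³) / s⁻²) · t³    [power of a power]
= (((s⁹⁶ · ((t³)¹²)) · t³) / s⁻²) · t³    [power of a power]
= (((s⁹⁶ · t³⁶) · t³) / s⁻²) · t³    [power of a power]
= s⁹⁸·t⁴²    [quotient of powers; product of powers]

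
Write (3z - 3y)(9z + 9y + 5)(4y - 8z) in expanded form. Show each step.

108yz^2 - 216z^3 + 180yz - 120z^2 - 108y^3 + 216y^2z - 60y^2

(3z - 3y)(9z + 9y + 5)(4y - 8z)
= (27z^2 + 27yz + 15z - 27yz - 27y^2 - 15y)(4y - 8z)    [distributive law]
= (27z^2 + 15z - 27y^2 - 15y)(4y - 8z)    [combine like terms]
= 108yz^2 - 216z^3 + 60yz - 120z^2 - 108y^3 + 216y^2z - 60y^2 + 120yz    [distributive law]
= 108yz^2 - 216z^3 + 180yz - 120z^2 - 108y^3 + 216y^2z - 60y^2    [combine like terms]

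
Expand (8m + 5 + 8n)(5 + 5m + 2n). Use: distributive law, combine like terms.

(8m + 5 + 8n)(5 + 5m + 2n)
= 40m + 40m^2 + 16mn + 25 + 25m + 10n + 40n + 40mn + 16n^2    [distributive law]
= 65m + 40m^2 + 56mn + 25 + 50n + 16n^2    [combine like terms]

65m + 40m^2 + 56mn + 25 + 50n + 16n^2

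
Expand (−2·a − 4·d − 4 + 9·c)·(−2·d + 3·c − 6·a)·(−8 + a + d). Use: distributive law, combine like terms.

−192·a·d + 40·a^2·d + 36·a·d^2 + 468·a·c − 60·a^2·c − 90·a·c·d − 72·a^2 + 12·a^3 − 56·d^2 + 8·d^3 + 228·c·d − 30·c·d^2 − 64·d + 96·c − 192·a − 216·c^2 + 27·a·c^2 + 27·c^2·d

(−2·a − 4·d − 4 + 9·c)·(−2·d + 3·c − 6·a)·(−8 + a + d)
= (4·a·d − 6·a·c + 12·a^2 + 8·d^2 − 12·c·d + 24·a·d + 8·d − 12·c + 24·a − 18·c·d + 27·c^2 − 54·a·c)·(−8 + a + d)    [distributive law]
= (28·a·d − 60·a·c + 12·a^2 + 8·d^2 − 30·c·d + 8·d − 12·c + 24·a + 27·c^2)·(−8 + a + d)    [combine like terms]
= −224·a·d + 28·a^2·d + 28·a·d^2 + 480·a·c − 60·a^2·c − 60·a·c·d − 96·a^2 + 12·a^3 + 12·a^2·d − 64·d^2 + 8·a·d^2 + 8·d^3 + 240·c·d − 30·a·c·d − 30·c·d^2 − 64·d + 8·a·d + 8·d^2 + 96·c − 12·a·c − 12·c·d − 192·a + 24·a^2 + 24·a·d − 216·c^2 + 27·a·c^2 + 27·c^2·d    [distributive law]
= −192·a·d + 40·a^2·d + 36·a·d^2 + 468·a·c − 60·a^2·c − 90·a·c·d − 72·a^2 + 12·a^3 − 56·d^2 + 8·d^3 + 228·c·d − 30·c·d^2 − 64·d + 96·c − 192·a − 216·c^2 + 27·a·c^2 + 27·c^2·d    [combine like terms]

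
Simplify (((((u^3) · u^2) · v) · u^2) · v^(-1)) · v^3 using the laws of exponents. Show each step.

(((((u^3) · u^2) · v) · u^2) · v^(-1)) · v^3
= (((u^5 · v) · u^2) · v^(-1)) · v^3    [product of powers]
= u^7·v^3    [product of powers]

u^7·v^3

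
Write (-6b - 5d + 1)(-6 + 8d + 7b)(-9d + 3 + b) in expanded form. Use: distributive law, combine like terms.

-598bd + 123b - 83b^2 + 707bd^2 + 295b^2d - 42b^3 - 462d^2 + 168d + 360d^3 - 18

(-6b - 5d + 1)(-6 + 8d + 7b)(-9d + 3 + b)
= (36b - 48bd - 42b^2 + 30d - 40d^2 - 35bd - 6 + 8d + 7b)(-9d + 3 + b)    [distributive law]
= (43b - 83bd - 42b^2 + 38d - 40d^2 - 6)(-9d + 3 + b)    [combine like terms]
= -387bd + 129b + 43b^2 + 747bd^2 - 249bd - 83b^2d + 378b^2d - 126b^2 - 42b^3 - 342d^2 + 114d + 38bd + 360d^3 - 120d^2 - 40bd^2 + 54d - 18 - 6b    [distributive law]
= -598bd + 123b - 83b^2 + 707bd^2 + 295b^2d - 42b^3 - 462d^2 + 168d + 360d^3 - 18    [combine like terms]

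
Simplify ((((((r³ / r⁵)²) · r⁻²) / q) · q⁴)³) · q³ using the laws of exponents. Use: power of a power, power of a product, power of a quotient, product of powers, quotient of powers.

q¹²·r⁻¹⁸

((((((r³ / r⁵)²) · r⁻²) / q) · q⁴)³) · q³
= ((((((r³ / r⁵)²) · r⁻²) / q)³) · ((q⁴)³)) · q³    [power of a product]
= ((((((r³ / r⁵)²) · r⁻²)³) / (q³)) · ((q⁴)³)) · q³    [power of a quotient]
= ((((((r³ / r⁵)²)³) · ((r⁻²)³)) / (q³)) · ((q⁴)³)) · q³    [power of a product]
= (((((r³ / r⁵)⁶) · ((r⁻²)³)) / (q³)) · ((q⁴)³)) · q³    [power of a power]
= ((((((r³)⁶) / ((r⁵)⁶)) · ((r⁻²)³)) / (q³)) · ((q⁴)³)) · q³    [power of a quotient]
= ((((r¹⁸ / ((r⁵)⁶)) · ((r⁻²)³)) / (q³)) · ((q⁴)³)) · q³    [power of a power]
= ((((r¹⁸ / r³⁰) · ((r⁻²)³)) / (q³)) · ((q⁴)³)) · q³    [power of a power]
= (((r⁻¹² · ((r⁻²)³)) / (q³)) · ((q⁴)³)) · q³    [quotient of powers]
= (((r⁻¹² · r⁻⁶) / (q³)) · ((q⁴)³)) · q³    [power of a power]
= ((r⁻¹⁸ / (q³)) · ((q⁴)³)) · q³    [product of powers]
= ((r⁻¹⁸ / q³) · q¹²) · q³    [power of a power]
= q¹²·r⁻¹⁸    [quotient of powers; product of powers]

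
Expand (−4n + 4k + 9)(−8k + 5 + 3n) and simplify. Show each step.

44kn + 7n − 12n² − 32k² − 52k + 45

(−4n + 4k + 9)(−8k + 5 + 3n)
= 32kn − 20n − 12n² − 32k² + 20k + 12kn − 72k + 45 + 27n    [distributive law]
= 44kn + 7n − 12n² − 32k² − 52k + 45    [combine like terms]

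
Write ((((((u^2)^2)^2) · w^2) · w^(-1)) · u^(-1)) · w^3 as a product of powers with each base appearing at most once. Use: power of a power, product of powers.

((((((u^2)^2)^2) · w^2) · w^(-1)) · u^(-1)) · w^3
= (((((u^2)^4) · w^2) · w^(-1)) · u^(-1)) · w^3    [power of a power]
= (((u^8 · w^2) · w^(-1)) · u^(-1)) · w^3    [power of a power]
= u^7w^4    [product of powers]

u^7w^4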